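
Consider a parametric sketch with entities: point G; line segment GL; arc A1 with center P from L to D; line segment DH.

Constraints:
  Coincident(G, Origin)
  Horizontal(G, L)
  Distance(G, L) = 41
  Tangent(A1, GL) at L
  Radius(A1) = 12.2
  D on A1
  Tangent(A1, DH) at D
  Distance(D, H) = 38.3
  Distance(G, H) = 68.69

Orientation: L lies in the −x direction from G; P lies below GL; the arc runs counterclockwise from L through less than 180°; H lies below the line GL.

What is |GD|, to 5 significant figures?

54.953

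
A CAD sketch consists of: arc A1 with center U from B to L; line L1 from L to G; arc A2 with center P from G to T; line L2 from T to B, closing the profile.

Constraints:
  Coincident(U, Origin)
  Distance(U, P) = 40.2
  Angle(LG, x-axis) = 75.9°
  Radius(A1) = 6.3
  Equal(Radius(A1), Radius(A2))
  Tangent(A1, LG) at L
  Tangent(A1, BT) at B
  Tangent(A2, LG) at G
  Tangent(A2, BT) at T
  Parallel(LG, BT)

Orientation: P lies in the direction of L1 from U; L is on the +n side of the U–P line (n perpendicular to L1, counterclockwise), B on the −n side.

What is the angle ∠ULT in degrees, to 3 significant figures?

72.6°

Tangency of A1 to both parallel lines with radius 6.3 puts L and B at U ± 6.3·n: L = (-6.11, 1.53), B = (6.11, -1.53). Equal radii place G and T the same way about P: G = P + 6.3·n = (3.68, 40.5), T = P − 6.3·n = (15.9, 37.5). Then cos ∠ULT = LU·LT / (|LU||LT|), giving 72.6°.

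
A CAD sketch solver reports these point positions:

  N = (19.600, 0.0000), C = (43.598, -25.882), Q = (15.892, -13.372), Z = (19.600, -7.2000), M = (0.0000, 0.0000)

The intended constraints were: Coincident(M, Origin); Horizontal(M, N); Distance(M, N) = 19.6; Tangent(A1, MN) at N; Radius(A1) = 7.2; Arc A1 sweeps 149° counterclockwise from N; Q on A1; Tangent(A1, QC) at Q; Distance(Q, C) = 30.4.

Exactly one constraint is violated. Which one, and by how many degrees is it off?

Tangent(A1, QC) at Q — off by 6.70°.

M = (0.00, 0.00) ✓; M.y = 0.00, N.y = 0.00 ✓; |MN| = 19.60 ✓; ∠(ZN, NM) = 90.00° ✓; |ZN| = 7.200 ✓; bearing(Z→Q) − bearing(Z→N) = 149.0° ✓; |ZQ| = 7.200 ✓; ∠(ZQ, QC) = 83.30° ✗; |QC| = 30.40 ✓.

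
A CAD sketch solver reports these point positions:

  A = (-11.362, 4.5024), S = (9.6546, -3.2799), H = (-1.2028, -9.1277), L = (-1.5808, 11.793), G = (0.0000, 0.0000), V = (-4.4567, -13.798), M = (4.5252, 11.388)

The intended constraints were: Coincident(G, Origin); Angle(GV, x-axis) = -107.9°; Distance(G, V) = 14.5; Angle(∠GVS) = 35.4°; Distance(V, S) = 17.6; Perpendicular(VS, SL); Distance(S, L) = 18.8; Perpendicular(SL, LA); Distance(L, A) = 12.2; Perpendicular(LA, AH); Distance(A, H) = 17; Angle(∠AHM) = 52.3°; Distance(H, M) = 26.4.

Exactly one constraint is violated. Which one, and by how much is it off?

Distance(H, M) = 26.4 — off by 5.10.

G = (0.00, 0.00) ✓; GV at -107.9° ✓; |GV| = 14.50 ✓; ∠GVS = 35.40° ✓; |VS| = 17.60 ✓; ∠(VS, SL) = 90.00° ✓; |SL| = 18.80 ✓; ∠(SL, LA) = 90.00° ✓; |LA| = 12.20 ✓; ∠(LA, AH) = 90.00° ✓; |AH| = 17.00 ✓; ∠AHM = 52.30° ✓; |HM| = 21.30 ✗.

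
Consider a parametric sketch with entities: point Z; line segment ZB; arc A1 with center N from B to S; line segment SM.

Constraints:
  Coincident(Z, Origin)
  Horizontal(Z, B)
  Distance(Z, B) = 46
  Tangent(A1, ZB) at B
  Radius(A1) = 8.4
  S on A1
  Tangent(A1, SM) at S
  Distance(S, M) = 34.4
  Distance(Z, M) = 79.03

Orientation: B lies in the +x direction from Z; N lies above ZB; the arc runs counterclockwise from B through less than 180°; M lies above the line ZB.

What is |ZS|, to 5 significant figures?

53.109

Z is at the origin; Z and B share the same y with |ZB| = 46.0 and B on the +x side, so B = (46.000, 0.0000). Since A1 is tangent to ZB there, NB ⟂ ZB, so N = B + (0, 8.4) = (46.000, 8.4000). Since NS ⟂ SM (tangency), |NM| = √(8.4² + 34.4²) = 35.411 regardless of where S sits on A1. So M lies on both circle(Z, 79.03) and circle(N, 35.411); the above-ZB intersection is M = (72.127, 32.302). S is the foot of the tangent from M: S = (52.978, 3.7241).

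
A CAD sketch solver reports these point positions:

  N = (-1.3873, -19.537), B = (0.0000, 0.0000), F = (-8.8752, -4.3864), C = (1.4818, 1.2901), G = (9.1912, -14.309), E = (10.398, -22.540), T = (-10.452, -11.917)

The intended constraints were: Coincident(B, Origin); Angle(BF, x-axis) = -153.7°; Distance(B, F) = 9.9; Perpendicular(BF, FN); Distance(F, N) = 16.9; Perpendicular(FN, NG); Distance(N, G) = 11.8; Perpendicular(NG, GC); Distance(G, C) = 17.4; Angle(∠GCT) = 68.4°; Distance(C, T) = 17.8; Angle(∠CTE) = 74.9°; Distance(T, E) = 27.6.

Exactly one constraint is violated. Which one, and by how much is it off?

Distance(T, E) = 27.6 — off by 4.20.

B = (0.00, 0.00) ✓; BF at -153.7° ✓; |BF| = 9.900 ✓; ∠(BF, FN) = 90.00° ✓; |FN| = 16.90 ✓; ∠(FN, NG) = 90.00° ✓; |NG| = 11.80 ✓; ∠(NG, GC) = 90.00° ✓; |GC| = 17.40 ✓; ∠GCT = 68.40° ✓; |CT| = 17.80 ✓; ∠CTE = 74.90° ✓; |TE| = 23.40 ✗.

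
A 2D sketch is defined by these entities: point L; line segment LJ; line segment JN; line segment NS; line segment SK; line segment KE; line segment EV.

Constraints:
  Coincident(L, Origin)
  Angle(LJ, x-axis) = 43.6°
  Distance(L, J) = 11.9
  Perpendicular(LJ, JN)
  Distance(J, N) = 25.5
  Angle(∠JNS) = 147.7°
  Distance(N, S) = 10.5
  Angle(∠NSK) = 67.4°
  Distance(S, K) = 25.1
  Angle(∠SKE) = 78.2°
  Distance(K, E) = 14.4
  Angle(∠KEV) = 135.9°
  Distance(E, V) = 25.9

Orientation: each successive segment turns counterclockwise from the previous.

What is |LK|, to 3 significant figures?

16.1

L is at the origin; LJ runs at 43.6° with length 11.9, so J = (8.62, 8.21). LJ ⟂ JN, so JN runs at 134°; with |JN| = 25.5, N = (-8.97, 26.7). ∠JNS = 147.7° gives NS at 166° from the x-axis; with |NS| = 10.5, S = (-19.2, 29.2). ∠NSK = 67.4° gives SK at -81.5° from the x-axis; with |SK| = 25.1, K = (-15.4, 4.41). Then |LK| = |K − L| = 16.1.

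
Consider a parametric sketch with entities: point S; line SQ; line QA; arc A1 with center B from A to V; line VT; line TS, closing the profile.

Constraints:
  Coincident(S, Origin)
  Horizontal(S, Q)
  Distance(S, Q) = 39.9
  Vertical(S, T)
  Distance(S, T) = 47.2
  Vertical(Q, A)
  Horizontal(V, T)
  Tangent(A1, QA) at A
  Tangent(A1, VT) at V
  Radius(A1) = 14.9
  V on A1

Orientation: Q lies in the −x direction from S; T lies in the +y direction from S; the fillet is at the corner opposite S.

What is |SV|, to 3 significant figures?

53.4

S is at the origin; SQ is horizontal with |SQ| = 39.9 and Q on the −x side, so Q = (-39.9, 0.00). S and T share the same x with |ST| = 47.2 and T on the +y side, so T = (0.00, 47.2). The virtual corner opposite S is at (-39.9, 47.2). Tangency of A1 to QA means the radius BA is perpendicular to QA and A1 meets VT tangentially, so BV is at right angles to VT, with radius 14.9, so the center B sits 14.9 in from both sides at B = (-25.0, 32.3). That places the tangent points at A = (-39.9, 32.3) on QA and V = (-25.0, 47.2) on VT. Then |SV| = |V − S| = 53.4.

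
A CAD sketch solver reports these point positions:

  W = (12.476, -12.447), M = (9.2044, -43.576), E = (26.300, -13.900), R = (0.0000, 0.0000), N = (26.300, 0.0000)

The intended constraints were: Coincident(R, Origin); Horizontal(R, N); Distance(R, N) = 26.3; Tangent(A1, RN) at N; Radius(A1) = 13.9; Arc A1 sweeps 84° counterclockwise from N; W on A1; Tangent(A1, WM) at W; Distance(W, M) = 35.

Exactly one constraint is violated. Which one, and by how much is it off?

Distance(W, M) = 35 — off by 3.70.

R = (0.00, 0.00) ✓; R.y = 0.00, N.y = 0.00 ✓; |RN| = 26.30 ✓; ∠(EN, NR) = 90.00° ✓; |EN| = 13.90 ✓; bearing(E→W) − bearing(E→N) = 84.00° ✓; |EW| = 13.90 ✓; ∠(EW, WM) = 90.00° ✓; |WM| = 31.30 ✗.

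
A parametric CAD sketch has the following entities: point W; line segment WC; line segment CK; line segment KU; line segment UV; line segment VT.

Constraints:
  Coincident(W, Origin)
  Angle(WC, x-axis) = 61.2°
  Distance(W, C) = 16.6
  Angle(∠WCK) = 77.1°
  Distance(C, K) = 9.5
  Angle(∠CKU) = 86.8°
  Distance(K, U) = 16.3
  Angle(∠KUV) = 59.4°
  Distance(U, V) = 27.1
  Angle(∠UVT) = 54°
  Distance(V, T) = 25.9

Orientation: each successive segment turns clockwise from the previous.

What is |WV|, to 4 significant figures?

23.14

W is at the origin; WC runs at 61.2° with length 16.6, so C = (7.997, 14.55). ∠WCK = 77.1° gives CK at -41.70° from the x-axis; with |CK| = 9.5, K = (15.09, 8.227). ∠CKU = 86.8° gives KU at -134.9° from the x-axis; with |KU| = 16.3, U = (3.584, -3.319). ∠KUV = 59.4° gives UV at 104.5° from the x-axis; with |UV| = 27.1, V = (-3.201, 22.92). Then |WV| = |V − W| = 23.14.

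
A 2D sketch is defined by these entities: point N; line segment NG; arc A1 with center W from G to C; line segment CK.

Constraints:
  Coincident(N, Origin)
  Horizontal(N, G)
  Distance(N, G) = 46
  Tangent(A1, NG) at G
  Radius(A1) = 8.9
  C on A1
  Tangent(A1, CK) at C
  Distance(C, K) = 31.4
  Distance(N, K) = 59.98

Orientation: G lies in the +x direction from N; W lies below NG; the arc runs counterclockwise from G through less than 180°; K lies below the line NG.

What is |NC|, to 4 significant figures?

38.76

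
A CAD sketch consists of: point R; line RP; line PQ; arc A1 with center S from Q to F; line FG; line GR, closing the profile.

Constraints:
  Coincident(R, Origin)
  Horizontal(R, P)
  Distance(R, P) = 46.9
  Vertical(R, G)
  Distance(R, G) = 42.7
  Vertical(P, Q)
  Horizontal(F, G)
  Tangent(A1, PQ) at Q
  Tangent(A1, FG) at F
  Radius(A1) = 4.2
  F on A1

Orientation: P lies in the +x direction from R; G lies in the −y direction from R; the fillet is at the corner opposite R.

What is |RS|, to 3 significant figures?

57.5

RG is vertical with |RG| = 42.7 and G on the −y side, so G = (0.00, -42.7). The virtual corner opposite R is at (46.9, -42.7). Tangency of A1 to PQ means the radius SQ is perpendicular to PQ and since A1 is tangent to FG there, SF ⟂ FG, with radius 4.2, so the center S sits 4.2 in from both sides at S = (42.7, -38.5). Then |RS| = |S − R| = 57.5.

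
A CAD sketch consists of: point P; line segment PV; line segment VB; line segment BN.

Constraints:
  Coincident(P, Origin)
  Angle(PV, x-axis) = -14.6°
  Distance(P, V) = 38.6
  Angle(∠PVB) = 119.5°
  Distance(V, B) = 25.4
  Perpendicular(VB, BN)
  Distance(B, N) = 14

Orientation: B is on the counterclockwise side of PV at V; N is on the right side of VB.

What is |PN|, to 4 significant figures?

65.10

P is at the origin; PV runs at -14.6° with length 38.6, so V = 38.6·(cos -14.6°, sin -14.6°) = (37.35, -9.730). ∠PVB = 119.5°, so VB runs at -14.6° + (180° − 119.5°) = 45.90° from the x-axis; with |VB| = 25.4, B = V + 25.4·(cos 45.90°, sin 45.90°) = (55.03, 8.511). VB ⟂ BN; with |BN| = 14.0 on the right of VB, N = B + 14.0·(0.7181, -0.6959) = (65.08, -1.232). Then |PN| = |N − P| = 65.10.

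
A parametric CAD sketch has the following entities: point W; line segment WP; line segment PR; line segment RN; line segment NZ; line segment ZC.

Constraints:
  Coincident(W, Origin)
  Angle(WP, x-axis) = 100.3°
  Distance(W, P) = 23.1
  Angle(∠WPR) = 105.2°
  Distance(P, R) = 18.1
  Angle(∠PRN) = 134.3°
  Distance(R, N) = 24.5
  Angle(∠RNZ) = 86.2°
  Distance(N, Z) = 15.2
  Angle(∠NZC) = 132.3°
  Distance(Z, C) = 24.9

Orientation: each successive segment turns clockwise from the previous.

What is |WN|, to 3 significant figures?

41.5

W is at the origin; WP runs at 100.3° with length 23.1, so P = (-4.13, 22.7). ∠WPR = 105.2° gives PR at 25.5° from the x-axis; with |PR| = 18.1, R = (12.2, 30.5). ∠PRN = 134.3° gives RN at -20.2° from the x-axis; with |RN| = 24.5, N = (35.2, 22.1). Then |WN| = |N − W| = 41.5.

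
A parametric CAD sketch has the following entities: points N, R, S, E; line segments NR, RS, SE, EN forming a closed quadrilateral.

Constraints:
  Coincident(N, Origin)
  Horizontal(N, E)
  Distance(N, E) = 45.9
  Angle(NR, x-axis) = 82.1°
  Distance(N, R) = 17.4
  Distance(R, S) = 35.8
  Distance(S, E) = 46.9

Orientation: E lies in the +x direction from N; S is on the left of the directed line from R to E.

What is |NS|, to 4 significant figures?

50.91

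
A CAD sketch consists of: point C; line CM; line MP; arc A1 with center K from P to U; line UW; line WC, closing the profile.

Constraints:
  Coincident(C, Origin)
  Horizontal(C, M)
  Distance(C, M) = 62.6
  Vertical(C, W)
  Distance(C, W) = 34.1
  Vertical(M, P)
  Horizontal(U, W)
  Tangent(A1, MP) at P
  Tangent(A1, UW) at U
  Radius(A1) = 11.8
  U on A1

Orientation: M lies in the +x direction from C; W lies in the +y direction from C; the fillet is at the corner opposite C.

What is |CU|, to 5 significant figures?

61.184

The virtual corner opposite C is at (62.600, 34.100). The tangent condition forces KP to be normal to MP and A1 meets UW tangentially, so KU is at right angles to UW, with radius 11.8, so the center K sits 11.8 in from both sides at K = (50.800, 22.300). That places the tangent points at P = (62.600, 22.300) on MP and U = (50.800, 34.100) on UW. Then |CU| = |U − C| = 61.184.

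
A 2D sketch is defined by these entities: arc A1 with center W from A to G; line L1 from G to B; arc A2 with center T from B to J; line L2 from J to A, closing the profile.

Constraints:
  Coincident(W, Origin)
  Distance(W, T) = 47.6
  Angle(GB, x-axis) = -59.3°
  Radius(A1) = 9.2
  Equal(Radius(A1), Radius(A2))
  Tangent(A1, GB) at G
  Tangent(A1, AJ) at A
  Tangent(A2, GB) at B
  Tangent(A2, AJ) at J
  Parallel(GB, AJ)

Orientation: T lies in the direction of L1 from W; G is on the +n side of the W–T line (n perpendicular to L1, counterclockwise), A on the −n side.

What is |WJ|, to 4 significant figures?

48.48

The slot axis is L1's direction at -59.3°, so u = (cos -59.3°, sin -59.3°) = (0.5105, -0.8599) and n = (−sin -59.3°, cos -59.3°) = (0.8599, 0.5105). W is at the origin and T lies 47.6 along u from W, so T = 47.6·u = (24.30, -40.93). Tangency of A1 to both parallel lines with radius 9.2 puts G and A at W ± 9.2·n: G = (7.911, 4.697), A = (-7.911, -4.697). Equal radii place B and J the same way about T: B = T + 9.2·n = (32.21, -36.23), J = T − 9.2·n = (16.39, -45.63). Then |WJ| = |J − W| = 48.48.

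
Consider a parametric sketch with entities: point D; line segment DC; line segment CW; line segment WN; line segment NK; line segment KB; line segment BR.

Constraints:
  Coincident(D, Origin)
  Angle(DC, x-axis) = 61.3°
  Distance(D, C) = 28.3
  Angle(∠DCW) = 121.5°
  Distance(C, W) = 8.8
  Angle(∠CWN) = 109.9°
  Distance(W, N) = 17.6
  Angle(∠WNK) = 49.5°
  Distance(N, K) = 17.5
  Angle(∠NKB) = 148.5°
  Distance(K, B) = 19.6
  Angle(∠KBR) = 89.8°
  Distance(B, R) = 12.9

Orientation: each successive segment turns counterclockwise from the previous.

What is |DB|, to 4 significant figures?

29.23

D is at the origin; DC runs at 61.3° with length 28.3, so C = (13.59, 24.82). ∠DCW = 121.5° gives CW at 119.8° from the x-axis; with |CW| = 8.8, W = (9.217, 32.46). ∠CWN = 109.9° gives WN at -170.1° from the x-axis; with |WN| = 17.6, N = (-8.121, 29.43). ∠WNK = 49.5° gives NK at -39.60° from the x-axis; with |NK| = 17.5, K = (5.363, 18.28). ∠NKB = 148.5° gives KB at -8.100° from the x-axis; with |KB| = 19.6, B = (24.77, 15.52). Then |DB| = |B − D| = 29.23.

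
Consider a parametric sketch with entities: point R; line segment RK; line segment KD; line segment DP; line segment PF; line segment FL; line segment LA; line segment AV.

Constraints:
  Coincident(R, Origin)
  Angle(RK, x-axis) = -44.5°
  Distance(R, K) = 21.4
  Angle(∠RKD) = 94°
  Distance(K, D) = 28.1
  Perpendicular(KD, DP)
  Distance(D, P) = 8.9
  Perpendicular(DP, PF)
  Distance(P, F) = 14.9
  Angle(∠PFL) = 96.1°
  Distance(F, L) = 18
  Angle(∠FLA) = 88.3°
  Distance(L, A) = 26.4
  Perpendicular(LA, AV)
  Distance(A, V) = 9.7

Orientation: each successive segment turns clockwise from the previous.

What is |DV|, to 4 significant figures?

10.34

R is at the origin; RK runs at -44.5° with length 21.4, so K = (15.26, -15.00). ∠RKD = 94.0° gives KD at -130.5° from the x-axis; with |KD| = 28.1, D = (-2.986, -36.37). KD ⟂ DP, so DP runs at 139.5°; with |DP| = 8.9, P = (-9.754, -30.59). DP is perpendicular to PF, so PF runs at 49.50°; with |PF| = 14.9, F = (-0.07677, -19.26). ∠PFL = 96.1° gives FL at -34.40° from the x-axis; with |FL| = 18.0, L = (14.78, -29.43). ∠FLA = 88.3° gives LA at -126.1° from the x-axis; with |LA| = 26.4, A = (-0.7795, -50.76). LA is perpendicular to AV, so AV runs at 143.9°; with |AV| = 9.7, V = (-8.617, -45.04). Then |DV| = |V − D| = 10.34.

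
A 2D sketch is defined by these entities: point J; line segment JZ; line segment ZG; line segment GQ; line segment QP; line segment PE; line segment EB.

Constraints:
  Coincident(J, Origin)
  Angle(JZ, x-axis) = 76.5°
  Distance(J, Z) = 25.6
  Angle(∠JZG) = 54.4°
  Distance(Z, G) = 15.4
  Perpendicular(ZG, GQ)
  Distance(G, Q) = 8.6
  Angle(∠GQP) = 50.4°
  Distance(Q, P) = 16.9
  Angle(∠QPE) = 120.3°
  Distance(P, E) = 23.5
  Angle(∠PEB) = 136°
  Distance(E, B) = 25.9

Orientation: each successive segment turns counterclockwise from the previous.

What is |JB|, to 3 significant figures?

62.8

J is at the origin; JZ runs at 76.5° with length 25.6, so Z = (5.98, 24.9). ∠JZG = 54.4° gives ZG at -158° from the x-axis; with |ZG| = 15.4, G = (-8.29, 19.1). ZG ⟂ GQ, so GQ runs at -67.9°; with |GQ| = 8.6, Q = (-5.06, 11.1). ∠GQP = 50.4° gives QP at 61.7° from the x-axis; with |QP| = 16.9, P = (2.96, 26.0). ∠QPE = 120.3° gives PE at 121° from the x-axis; with |PE| = 23.5, E = (-9.29, 46.1). ∠PEB = 136.0° gives EB at 165° from the x-axis; with |EB| = 25.9, B = (-34.4, 52.6). Then |JB| = |B − J| = 62.8.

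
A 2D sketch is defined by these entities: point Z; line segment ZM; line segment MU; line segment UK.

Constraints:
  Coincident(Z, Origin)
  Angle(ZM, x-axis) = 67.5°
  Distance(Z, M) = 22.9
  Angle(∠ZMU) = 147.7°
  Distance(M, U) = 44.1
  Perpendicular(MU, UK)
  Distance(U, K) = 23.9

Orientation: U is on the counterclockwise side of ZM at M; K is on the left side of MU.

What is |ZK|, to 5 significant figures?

64.519

Z is at the origin; ZM runs at 67.5° with length 22.9, so M = 22.9·(cos 67.5°, sin 67.5°) = (8.7635, 21.157). ∠ZMU = 147.7°, so MU runs at 67.5° + (180° − 147.7°) = 99.800° from the x-axis; with |MU| = 44.1, U = M + 44.1·(cos 99.800°, sin 99.800°) = (1.2572, 64.613). MU ⟂ UK; with |UK| = 23.9 on the left of MU, K = U + 23.9·(-0.98541, -0.17021) = (-22.294, 60.545). Then |ZK| = |K − Z| = 64.519.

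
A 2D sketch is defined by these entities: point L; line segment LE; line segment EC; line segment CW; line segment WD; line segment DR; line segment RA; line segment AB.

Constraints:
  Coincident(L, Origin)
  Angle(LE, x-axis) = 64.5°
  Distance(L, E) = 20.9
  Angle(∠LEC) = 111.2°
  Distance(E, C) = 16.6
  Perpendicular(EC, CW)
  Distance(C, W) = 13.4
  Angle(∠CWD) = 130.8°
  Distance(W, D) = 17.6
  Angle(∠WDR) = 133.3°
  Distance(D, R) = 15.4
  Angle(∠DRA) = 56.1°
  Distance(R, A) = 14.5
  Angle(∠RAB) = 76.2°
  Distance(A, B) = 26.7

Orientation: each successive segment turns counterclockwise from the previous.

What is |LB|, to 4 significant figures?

25.04

L is at the origin; LE runs at 64.5° with length 20.9, so E = (8.998, 18.86). ∠LEC = 111.2° gives EC at 133.3° from the x-axis; with |EC| = 16.6, C = (-2.387, 30.95). EC ⟂ CW, so CW runs at -136.7°; with |CW| = 13.4, W = (-12.14, 21.76). ∠CWD = 130.8° gives WD at -87.50° from the x-axis; with |WD| = 17.6, D = (-11.37, 4.172). ∠WDR = 133.3° gives DR at -40.80° from the x-axis; with |DR| = 15.4, R = (0.2864, -5.891). ∠DRA = 56.1° gives RA at 83.10° from the x-axis; with |RA| = 14.5, A = (2.028, 8.504). ∠RAB = 76.2° gives AB at -173.1° from the x-axis; with |AB| = 26.7, B = (-24.48, 5.296). Then |LB| = |B − L| = 25.04.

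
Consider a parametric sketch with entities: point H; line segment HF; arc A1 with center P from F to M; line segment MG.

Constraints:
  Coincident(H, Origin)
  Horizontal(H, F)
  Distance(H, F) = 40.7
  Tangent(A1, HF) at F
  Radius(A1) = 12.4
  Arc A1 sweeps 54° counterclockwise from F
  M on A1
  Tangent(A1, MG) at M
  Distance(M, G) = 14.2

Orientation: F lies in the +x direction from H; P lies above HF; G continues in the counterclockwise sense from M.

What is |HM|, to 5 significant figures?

50.989

H is at the origin; H and F share the same y with |HF| = 40.7 and F on the +x side, so F = (40.700, 0.0000). Tangency of A1 to HF means the radius PF is perpendicular to HF, so P = F + (0, 12.4) = (40.700, 12.400). On A1, F sits at bearing -90° from P; a 54° counterclockwise sweep puts M at bearing -36°, so M = P + 12.4·(cos -36°, sin -36°) = (50.732, 5.1115). Then |HM| = |M − H| = 50.989.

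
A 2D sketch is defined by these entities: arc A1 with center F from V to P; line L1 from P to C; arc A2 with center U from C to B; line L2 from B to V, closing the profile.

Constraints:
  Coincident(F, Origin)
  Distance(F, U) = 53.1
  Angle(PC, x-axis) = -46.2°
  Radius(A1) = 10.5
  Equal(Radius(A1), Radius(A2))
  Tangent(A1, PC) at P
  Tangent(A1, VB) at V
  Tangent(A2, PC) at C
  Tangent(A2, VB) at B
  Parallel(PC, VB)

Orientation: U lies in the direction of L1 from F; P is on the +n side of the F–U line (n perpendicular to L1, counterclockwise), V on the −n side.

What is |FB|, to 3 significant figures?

54.1

Tangency of A1 to both parallel lines with radius 10.5 puts P and V at F ± 10.5·n: P = (7.58, 7.27), V = (-7.58, -7.27). Equal radii place C and B the same way about U: C = U + 10.5·n = (44.3, -31.1), B = U − 10.5·n = (29.2, -45.6). Then |FB| = |B − F| = 54.1.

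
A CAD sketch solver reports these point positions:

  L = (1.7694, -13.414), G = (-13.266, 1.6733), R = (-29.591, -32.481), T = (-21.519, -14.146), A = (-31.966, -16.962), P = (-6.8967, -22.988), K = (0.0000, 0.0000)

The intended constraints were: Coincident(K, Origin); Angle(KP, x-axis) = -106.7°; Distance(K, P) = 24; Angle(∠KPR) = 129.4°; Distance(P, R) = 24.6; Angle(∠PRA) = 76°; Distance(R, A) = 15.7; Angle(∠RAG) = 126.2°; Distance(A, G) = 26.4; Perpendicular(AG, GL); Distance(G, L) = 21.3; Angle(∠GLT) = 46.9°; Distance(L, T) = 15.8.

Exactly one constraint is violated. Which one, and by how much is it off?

Distance(L, T) = 15.8 — off by 7.50.

K = (0.00, 0.00) ✓; KP at -106.7° ✓; |KP| = 24.00 ✓; ∠KPR = 129.4° ✓; |PR| = 24.60 ✓; ∠PRA = 76.00° ✓; |RA| = 15.70 ✓; ∠RAG = 126.2° ✓; |AG| = 26.40 ✓; ∠(AG, GL) = 90.00° ✓; |GL| = 21.30 ✓; ∠GLT = 46.90° ✓; |LT| = 23.30 ✗.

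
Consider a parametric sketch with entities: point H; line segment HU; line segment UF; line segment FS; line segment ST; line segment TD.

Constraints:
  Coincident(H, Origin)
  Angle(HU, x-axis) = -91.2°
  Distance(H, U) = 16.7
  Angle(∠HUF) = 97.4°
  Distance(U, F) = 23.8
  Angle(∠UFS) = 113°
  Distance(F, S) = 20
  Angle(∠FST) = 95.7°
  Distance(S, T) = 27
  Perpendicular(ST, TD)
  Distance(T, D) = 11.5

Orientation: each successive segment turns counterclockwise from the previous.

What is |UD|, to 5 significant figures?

21.425

∠FST = 95.7° gives ST at 142.70° from the x-axis; with |ST| = 27.0, T = (12.185, 13.141). The perpendicularity gives TD at right angles to ST, so TD runs at -127.30°; with |TD| = 11.5, D = (5.2157, 3.9930). Then |UD| = |D − U| = 21.425.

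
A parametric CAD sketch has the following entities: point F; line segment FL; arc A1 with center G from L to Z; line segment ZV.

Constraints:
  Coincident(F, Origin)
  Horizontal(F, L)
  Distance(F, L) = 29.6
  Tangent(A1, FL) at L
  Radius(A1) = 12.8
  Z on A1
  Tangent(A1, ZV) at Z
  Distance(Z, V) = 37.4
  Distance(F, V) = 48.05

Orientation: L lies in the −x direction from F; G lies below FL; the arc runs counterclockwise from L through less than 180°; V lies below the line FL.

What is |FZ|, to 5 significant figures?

44.147

Checks: |GZ| = 12.80 ✓; ∠(GZ, ZV) = 90.00° ✓; |ZV| = 37.40 ✓; |FV| = 48.05 ✓.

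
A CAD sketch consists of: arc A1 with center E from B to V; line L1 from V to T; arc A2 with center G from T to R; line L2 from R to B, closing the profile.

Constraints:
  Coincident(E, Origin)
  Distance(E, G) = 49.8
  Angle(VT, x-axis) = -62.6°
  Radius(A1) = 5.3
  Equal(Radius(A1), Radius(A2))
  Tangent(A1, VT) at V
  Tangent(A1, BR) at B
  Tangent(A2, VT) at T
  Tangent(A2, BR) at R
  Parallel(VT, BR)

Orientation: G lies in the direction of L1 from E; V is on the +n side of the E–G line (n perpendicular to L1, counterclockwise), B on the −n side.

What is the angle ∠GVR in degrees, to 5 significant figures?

5.9413°

Tangency of A1 to both parallel lines with radius 5.3 puts V and B at E ± 5.3·n: V = (4.7054, 2.4391), B = (-4.7054, -2.4391). Equal radii place T and R the same way about G: T = G + 5.3·n = (27.623, -41.774), R = G − 5.3·n = (18.213, -46.652). Then cos ∠GVR = VG·VR / (|VG||VR|), giving 5.9413°.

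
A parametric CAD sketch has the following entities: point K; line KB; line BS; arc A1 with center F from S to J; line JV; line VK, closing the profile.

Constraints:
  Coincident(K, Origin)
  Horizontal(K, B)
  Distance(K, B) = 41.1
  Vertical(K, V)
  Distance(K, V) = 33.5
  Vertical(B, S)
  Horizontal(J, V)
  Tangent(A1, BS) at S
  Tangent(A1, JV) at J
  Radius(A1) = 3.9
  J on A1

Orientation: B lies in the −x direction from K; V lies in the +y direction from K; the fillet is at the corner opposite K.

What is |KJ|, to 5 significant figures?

50.061

K is at the origin; KB is horizontal with |KB| = 41.1 and B on the −x side, so B = (-41.100, 0.0000). K and V share the same x with |KV| = 33.5 and V on the +y side, so V = (0.0000, 33.500). The virtual corner opposite K is at (-41.100, 33.500). A1 meets BS tangentially, so FS is at right angles to BS and A1 meets JV tangentially, so FJ is at right angles to JV, with radius 3.9, so the center F sits 3.9 in from both sides at F = (-37.200, 29.600). That places the tangent points at S = (-41.100, 29.600) on BS and J = (-37.200, 33.500) on JV. Then |KJ| = |J − K| = 50.061.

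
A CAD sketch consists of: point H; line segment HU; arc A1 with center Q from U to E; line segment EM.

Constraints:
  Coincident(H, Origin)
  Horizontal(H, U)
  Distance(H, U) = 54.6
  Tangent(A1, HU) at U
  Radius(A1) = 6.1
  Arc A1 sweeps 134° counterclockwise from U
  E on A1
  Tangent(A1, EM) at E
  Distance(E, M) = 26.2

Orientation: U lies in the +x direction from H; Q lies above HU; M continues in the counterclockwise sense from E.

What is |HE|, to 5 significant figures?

59.887

H is at the origin; H and U share the same y with |HU| = 54.6 and U on the +x side, so U = (54.600, 0.0000). A1 meets HU tangentially, so QU is at right angles to HU, so Q = U + (0, 6.1) = (54.600, 6.1000). On A1, U sits at bearing -90° from Q; a 134° counterclockwise sweep puts E at bearing 44°, so E = Q + 6.1·(cos 44°, sin 44°) = (58.988, 10.337). Then |HE| = |E − H| = 59.887.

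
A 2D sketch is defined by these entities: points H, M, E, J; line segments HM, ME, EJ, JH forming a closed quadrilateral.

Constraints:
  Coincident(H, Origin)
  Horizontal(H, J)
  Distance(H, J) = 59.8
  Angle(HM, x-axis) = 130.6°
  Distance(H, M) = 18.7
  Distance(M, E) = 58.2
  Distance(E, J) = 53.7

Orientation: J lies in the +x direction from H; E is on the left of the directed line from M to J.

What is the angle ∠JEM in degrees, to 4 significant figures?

81.82°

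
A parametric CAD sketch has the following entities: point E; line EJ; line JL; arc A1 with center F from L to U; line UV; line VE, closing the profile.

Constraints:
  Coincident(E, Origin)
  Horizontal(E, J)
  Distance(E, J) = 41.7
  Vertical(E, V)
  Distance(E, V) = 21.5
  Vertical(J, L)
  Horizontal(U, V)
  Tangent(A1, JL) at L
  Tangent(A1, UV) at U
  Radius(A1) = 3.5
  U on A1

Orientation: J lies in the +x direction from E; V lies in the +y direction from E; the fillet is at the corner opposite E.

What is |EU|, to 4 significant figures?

43.83

E is at the origin; EJ is horizontal with |EJ| = 41.7 and J on the +x side, so J = (41.70, 0.000). EV is vertical with |EV| = 21.5 and V on the +y side, so V = (0.000, 21.50). The virtual corner opposite E is at (41.70, 21.50). A1 meets JL tangentially, so FL is at right angles to JL and the tangent condition forces FU to be normal to UV, with radius 3.5, so the center F sits 3.5 in from both sides at F = (38.20, 18.00). That places the tangent points at L = (41.70, 18.00) on JL and U = (38.20, 21.50) on UV. Then |EU| = |U − E| = 43.83.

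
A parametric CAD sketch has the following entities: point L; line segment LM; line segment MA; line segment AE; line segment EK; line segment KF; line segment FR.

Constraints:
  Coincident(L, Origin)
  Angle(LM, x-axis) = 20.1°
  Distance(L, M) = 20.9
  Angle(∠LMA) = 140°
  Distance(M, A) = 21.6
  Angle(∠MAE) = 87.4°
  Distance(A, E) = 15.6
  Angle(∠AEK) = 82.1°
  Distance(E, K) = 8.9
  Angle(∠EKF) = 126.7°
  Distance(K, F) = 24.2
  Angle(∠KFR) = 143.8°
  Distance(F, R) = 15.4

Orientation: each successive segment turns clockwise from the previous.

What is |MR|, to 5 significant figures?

23.287

L is at the origin; LM runs at 20.1° with length 20.9, so M = (19.627, 7.1825). ∠LMA = 140.0° gives MA at -19.900° from the x-axis; with |MA| = 21.6, A = (39.937, -0.16971). ∠MAE = 87.4° gives AE at -112.50° from the x-axis; with |AE| = 15.6, E = (33.967, -14.582). ∠AEK = 82.1° gives EK at 149.60° from the x-axis; with |EK| = 8.9, K = (26.291, -10.079). ∠EKF = 126.7° gives KF at 96.300° from the x-axis; with |KF| = 24.2, F = (23.635, 13.975). ∠KFR = 143.8° gives FR at 60.100° from the x-axis; with |FR| = 15.4, R = (31.312, 27.326). Then |MR| = |R − M| = 23.287.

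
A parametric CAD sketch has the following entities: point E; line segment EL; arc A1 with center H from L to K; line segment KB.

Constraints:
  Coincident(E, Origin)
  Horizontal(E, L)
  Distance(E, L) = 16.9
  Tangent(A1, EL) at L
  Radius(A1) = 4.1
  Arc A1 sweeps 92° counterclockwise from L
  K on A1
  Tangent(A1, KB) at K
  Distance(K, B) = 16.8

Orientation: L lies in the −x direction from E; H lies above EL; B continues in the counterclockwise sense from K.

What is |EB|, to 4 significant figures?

24.93

E is at the origin; E and L share the same y with |EL| = 16.9 and L on the −x side, so L = (-16.90, 0.000). The tangent condition forces HL to be normal to EL, so H = L + (0, 4.1) = (-16.90, 4.100). On A1, L sits at bearing -90° from H; a 92° counterclockwise sweep puts K at bearing 2°, so K = H + 4.1·(cos 2°, sin 2°) = (-12.80, 4.243). Since A1 is tangent to KB there, HK ⟂ KB, so KB runs along (−sin 2°, cos 2°); with |KB| = 16.8, B = (-13.39, 21.03). Then |EB| = |B − E| = 24.93.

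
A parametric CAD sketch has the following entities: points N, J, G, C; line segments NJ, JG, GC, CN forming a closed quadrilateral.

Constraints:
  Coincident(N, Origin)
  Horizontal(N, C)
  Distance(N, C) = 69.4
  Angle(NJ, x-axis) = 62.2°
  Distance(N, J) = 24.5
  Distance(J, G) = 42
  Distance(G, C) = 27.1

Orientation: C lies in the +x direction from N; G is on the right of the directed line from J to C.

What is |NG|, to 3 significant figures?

43.4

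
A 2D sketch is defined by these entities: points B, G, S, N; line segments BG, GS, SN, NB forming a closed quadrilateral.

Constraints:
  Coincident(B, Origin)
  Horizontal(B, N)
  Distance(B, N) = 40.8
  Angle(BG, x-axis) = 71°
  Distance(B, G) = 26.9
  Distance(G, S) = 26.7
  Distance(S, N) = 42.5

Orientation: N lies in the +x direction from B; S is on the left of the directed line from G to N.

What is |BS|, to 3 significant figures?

51.1

Checks: |GS| = 26.70 ✓; |SN| = 42.50 ✓.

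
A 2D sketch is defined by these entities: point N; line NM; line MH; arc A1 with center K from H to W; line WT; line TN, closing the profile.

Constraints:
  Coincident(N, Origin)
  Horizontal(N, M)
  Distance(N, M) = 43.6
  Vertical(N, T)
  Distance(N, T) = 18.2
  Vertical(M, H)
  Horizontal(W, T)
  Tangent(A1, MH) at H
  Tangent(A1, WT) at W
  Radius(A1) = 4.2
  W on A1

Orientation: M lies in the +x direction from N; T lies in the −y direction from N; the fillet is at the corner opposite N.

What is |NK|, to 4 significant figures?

41.81

N is at the origin; N and M share the same y with |NM| = 43.6 and M on the +x side, so M = (43.60, 0.000). NT is vertical with |NT| = 18.2 and T on the −y side, so T = (0.000, -18.20). The virtual corner opposite N is at (43.60, -18.20). Since A1 is tangent to MH there, KH ⟂ MH and tangency of A1 to WT means the radius KW is perpendicular to WT, with radius 4.2, so the center K sits 4.2 in from both sides at K = (39.40, -14.00). Then |NK| = |K − N| = 41.81.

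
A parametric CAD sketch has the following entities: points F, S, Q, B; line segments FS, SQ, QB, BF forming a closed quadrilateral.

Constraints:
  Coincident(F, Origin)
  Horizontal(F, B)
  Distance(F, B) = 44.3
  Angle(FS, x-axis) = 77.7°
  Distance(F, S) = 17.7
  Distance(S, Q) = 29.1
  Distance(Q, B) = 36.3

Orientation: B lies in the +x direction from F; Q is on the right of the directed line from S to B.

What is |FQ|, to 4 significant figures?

14.85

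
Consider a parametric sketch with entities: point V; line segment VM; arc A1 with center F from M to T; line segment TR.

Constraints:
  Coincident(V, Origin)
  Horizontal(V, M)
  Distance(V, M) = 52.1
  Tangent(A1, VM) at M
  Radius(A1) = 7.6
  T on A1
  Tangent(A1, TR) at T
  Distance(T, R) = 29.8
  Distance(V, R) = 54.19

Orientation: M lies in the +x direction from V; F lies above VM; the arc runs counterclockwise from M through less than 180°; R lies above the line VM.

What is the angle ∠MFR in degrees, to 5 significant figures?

157.74°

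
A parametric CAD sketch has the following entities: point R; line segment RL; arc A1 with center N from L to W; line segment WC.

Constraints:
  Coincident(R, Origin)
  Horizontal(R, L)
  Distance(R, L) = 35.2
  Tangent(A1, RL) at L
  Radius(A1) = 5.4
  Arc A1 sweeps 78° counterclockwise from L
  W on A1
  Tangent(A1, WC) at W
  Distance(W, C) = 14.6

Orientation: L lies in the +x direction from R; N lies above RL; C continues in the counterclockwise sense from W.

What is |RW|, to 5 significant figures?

40.707

R is at the origin; R and L share the same y with |RL| = 35.2 and L on the +x side, so L = (35.200, 0.0000). Tangency of A1 to RL means the radius NL is perpendicular to RL, so N = L + (0, 5.4) = (35.200, 5.4000). On A1, L sits at bearing -90° from N; a 78° counterclockwise sweep puts W at bearing -12°, so W = N + 5.4·(cos -12°, sin -12°) = (40.482, 4.2773). Then |RW| = |W − R| = 40.707.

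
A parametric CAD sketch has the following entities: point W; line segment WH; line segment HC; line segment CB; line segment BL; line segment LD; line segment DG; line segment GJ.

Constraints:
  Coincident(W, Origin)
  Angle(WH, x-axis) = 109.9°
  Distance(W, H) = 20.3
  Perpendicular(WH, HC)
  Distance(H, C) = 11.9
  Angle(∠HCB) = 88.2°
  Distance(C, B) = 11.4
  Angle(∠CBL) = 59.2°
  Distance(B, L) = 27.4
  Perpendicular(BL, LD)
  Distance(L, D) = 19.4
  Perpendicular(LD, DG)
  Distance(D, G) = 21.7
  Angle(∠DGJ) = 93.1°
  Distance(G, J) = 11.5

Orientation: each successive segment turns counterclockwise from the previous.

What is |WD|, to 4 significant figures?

40.03

W is at the origin; WH runs at 109.9° with length 20.3, so H = (-6.910, 19.09). The perpendicularity gives HC at right angles to WH, so HC runs at -160.1°; with |HC| = 11.9, C = (-18.10, 15.04). ∠HCB = 88.2° gives CB at -68.30° from the x-axis; with |CB| = 11.4, B = (-13.88, 4.445). ∠CBL = 59.2° gives BL at 52.50° from the x-axis; with |BL| = 27.4, L = (2.796, 26.18). BL ⟂ LD, so LD runs at 142.5°; with |LD| = 19.4, D = (-12.60, 37.99). Then |WD| = |D − W| = 40.03.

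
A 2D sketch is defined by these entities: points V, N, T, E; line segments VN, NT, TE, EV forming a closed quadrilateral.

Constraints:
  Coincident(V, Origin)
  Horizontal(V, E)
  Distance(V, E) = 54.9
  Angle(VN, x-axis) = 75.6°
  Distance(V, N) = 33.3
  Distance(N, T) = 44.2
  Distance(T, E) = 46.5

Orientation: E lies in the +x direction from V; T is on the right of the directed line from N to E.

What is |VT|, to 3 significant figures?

15.5

Checks: |NT| = 44.20 ✓; |TE| = 46.50 ✓.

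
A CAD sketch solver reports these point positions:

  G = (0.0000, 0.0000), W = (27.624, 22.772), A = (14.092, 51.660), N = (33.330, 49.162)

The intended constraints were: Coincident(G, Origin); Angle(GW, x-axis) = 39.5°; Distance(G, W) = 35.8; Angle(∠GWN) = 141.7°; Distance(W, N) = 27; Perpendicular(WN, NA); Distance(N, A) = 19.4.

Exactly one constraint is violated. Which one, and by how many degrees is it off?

Perpendicular(WN, NA) — off by 4.80°.

G = (0.00, 0.00) ✓; GW at 39.50° ✓; |GW| = 35.80 ✓; ∠GWN = 141.7° ✓; |WN| = 27.00 ✓; ∠(WN, NA) = 94.80° ✗; |NA| = 19.40 ✓.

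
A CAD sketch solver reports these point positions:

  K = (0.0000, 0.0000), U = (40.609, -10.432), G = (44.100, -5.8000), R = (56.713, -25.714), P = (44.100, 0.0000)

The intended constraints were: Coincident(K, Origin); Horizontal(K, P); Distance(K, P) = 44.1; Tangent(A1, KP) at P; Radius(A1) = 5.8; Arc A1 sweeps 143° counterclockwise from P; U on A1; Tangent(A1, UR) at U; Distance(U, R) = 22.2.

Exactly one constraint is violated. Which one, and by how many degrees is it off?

Tangent(A1, UR) at U — off by 6.50°.

K = (0.00, 0.00) ✓; K.y = 0.00, P.y = 0.00 ✓; |KP| = 44.10 ✓; ∠(GP, PK) = 90.00° ✓; |GP| = 5.800 ✓; bearing(G→U) − bearing(G→P) = 143.0° ✓; |GU| = 5.800 ✓; ∠(GU, UR) = 96.50° ✗; |UR| = 22.20 ✓.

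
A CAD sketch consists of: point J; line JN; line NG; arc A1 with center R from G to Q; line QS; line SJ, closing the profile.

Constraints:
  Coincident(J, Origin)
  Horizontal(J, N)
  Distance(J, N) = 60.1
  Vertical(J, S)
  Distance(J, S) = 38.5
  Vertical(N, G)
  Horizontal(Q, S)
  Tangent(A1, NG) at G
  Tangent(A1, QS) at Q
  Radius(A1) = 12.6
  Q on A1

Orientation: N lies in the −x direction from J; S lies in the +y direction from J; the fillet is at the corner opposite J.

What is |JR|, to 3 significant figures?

54.1

J is at the origin; J and N share the same y with |JN| = 60.1 and N on the −x side, so N = (-60.1, 0.00). JS is vertical with |JS| = 38.5 and S on the +y side, so S = (0.00, 38.5). The virtual corner opposite J is at (-60.1, 38.5). Since A1 is tangent to NG there, RG ⟂ NG and tangency of A1 to QS means the radius RQ is perpendicular to QS, with radius 12.6, so the center R sits 12.6 in from both sides at R = (-47.5, 25.9). Then |JR| = |R − J| = 54.1.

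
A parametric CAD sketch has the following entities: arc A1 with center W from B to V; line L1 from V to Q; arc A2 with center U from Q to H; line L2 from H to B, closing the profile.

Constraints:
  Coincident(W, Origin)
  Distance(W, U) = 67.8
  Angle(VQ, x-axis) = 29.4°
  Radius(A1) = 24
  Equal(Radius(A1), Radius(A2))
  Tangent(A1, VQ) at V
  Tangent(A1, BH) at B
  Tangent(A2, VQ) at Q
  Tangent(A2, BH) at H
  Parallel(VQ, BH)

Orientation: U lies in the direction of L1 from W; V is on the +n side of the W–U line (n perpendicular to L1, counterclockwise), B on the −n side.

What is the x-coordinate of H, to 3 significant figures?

70.8

The slot axis is L1's direction at 29.4°, so u = (cos 29.4°, sin 29.4°) = (0.871, 0.491) and n = (−sin 29.4°, cos 29.4°) = (-0.491, 0.871). W is at the origin and U lies 67.8 along u from W, so U = 67.8·u = (59.1, 33.3). Tangency of A1 to both parallel lines with radius 24.0 puts V and B at W ± 24.0·n: V = (-11.8, 20.9), B = (11.8, -20.9). Equal radii place Q and H the same way about U: Q = U + 24.0·n = (47.3, 54.2), H = U − 24.0·n = (70.8, 12.4). So H.x = 70.8.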